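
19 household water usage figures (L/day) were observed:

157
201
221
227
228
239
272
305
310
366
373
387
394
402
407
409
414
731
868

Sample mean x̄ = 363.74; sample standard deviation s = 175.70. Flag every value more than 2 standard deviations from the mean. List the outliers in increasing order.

731, 868

Cutoffs at x̄ ± 2s: 363.74 ± 2·175.70 = [12.34, 715.14].
731: z = 2.09, |z| > 2 → outlier.
868: z = 2.87, |z| > 2 → outlier.
Every other value lies within [12.34, 715.14].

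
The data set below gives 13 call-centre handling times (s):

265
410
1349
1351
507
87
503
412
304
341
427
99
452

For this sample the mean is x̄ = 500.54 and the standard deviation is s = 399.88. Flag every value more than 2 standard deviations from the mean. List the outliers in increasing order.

Cutoffs at x̄ ± 2s: 500.54 ± 2·399.88 = [-299.22, 1300.30].
1349: z = 2.12, |z| > 2 → outlier.
1351: z = 2.13, |z| > 2 → outlier.
Every other value lies within [-299.22, 1300.30].

1349, 1351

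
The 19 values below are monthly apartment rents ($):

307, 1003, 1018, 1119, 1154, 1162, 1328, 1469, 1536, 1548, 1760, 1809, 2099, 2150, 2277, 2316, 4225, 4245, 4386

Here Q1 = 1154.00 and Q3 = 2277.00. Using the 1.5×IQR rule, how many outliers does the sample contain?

3

IQR = 1123.00; fences at 1154.00 − 1684.50 = -530.50 and 2277.00 + 1684.50 = 3961.50.
Outside the cutoffs: 4225, 4245, 4386.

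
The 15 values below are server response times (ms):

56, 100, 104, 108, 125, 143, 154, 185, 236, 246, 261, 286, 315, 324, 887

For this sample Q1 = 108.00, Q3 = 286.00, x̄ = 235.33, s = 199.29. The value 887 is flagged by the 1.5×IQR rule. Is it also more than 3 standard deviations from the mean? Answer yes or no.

z = (887 − 235.33) / 199.29 = 3.27.
|z| = 3.27 > 3.

yes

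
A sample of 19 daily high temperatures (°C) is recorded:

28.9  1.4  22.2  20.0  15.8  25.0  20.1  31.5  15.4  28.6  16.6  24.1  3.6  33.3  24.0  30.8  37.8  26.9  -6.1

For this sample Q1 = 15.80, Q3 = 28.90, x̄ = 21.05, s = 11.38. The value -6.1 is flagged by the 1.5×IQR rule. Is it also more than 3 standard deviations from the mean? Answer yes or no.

z = (-6.1 − 21.05) / 11.38 = -2.39.
|z| = 2.39 ≤ 3.

no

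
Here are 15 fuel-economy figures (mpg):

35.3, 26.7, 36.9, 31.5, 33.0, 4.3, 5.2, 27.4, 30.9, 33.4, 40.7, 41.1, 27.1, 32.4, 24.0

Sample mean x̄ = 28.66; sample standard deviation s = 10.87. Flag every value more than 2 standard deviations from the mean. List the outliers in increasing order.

4.3, 5.2

Cutoffs at x̄ ± 2s: 28.66 ± 2·10.87 = [6.92, 50.40].
4.3: z = -2.24, |z| > 2 → outlier.
5.2: z = -2.16, |z| > 2 → outlier.
Every other value lies within [6.92, 50.40].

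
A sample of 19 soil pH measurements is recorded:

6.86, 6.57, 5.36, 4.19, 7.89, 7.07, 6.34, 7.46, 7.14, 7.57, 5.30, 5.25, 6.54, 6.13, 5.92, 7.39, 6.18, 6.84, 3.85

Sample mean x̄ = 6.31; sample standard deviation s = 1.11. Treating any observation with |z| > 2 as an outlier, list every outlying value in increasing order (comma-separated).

Cutoffs at x̄ ± 2s: 6.31 ± 2·1.11 = [4.09, 8.53].
3.85: z = -2.22, |z| > 2 → outlier.
Every other value lies within [4.09, 8.53].

3.85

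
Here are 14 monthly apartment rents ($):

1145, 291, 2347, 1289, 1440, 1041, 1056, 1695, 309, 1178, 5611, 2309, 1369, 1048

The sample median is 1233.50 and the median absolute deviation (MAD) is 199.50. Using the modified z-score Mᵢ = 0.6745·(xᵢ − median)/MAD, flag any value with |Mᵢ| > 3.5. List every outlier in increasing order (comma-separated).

|Mᵢ| > 3.5 ⇔ |xᵢ − 1233.50| > 3.5·199.50/0.6745 = 1035.21.
So outliers lie outside [198.29, 2268.71].
2309: M = 3.64 → outlier.
2347: M = 3.76 → outlier.
5611: M = 14.80 → outlier.

2309, 2347, 5611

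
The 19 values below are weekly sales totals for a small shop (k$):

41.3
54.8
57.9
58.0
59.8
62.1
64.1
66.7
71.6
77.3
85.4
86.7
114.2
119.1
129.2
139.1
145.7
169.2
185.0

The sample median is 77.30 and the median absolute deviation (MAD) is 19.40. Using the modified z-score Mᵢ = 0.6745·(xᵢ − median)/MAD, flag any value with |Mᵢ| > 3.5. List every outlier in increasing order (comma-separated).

185.0

|Mᵢ| > 3.5 ⇔ |xᵢ − 77.30| > 3.5·19.40/0.6745 = 100.67.
So outliers lie outside [-23.37, 177.97].
185.0: M = 3.74 → outlier.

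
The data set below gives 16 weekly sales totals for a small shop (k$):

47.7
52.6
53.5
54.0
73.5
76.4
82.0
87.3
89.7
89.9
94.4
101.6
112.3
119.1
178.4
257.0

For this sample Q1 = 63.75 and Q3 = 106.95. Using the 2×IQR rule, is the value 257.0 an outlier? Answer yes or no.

yes

IQR = Q3 − Q1 = 106.95 − 63.75 = 43.20.
Lower fence = Q1 − 2·IQR = 63.75 − 86.40 = -22.65.
Upper fence = Q3 + 2·IQR = 106.95 + 86.40 = 193.35.
257.0 lies above the upper fence.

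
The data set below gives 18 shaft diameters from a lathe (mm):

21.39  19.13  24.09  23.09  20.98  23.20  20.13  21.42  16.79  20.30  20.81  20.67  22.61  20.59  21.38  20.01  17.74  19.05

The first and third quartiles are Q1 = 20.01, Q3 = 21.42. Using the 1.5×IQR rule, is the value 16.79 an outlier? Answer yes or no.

IQR = Q3 − Q1 = 21.42 − 20.01 = 1.41.
Lower fence = Q1 − 1.5·IQR = 20.01 − 2.115 = 17.895.
Upper fence = Q3 + 1.5·IQR = 21.42 + 2.115 = 23.535.
16.79 lies below the lower fence.

yes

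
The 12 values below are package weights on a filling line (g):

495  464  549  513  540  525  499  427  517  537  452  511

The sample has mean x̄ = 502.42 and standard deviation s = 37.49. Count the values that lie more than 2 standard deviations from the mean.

Cutoffs: x̄ ± 2s = [427.44, 577.40].
Outside the cutoffs: 427.

1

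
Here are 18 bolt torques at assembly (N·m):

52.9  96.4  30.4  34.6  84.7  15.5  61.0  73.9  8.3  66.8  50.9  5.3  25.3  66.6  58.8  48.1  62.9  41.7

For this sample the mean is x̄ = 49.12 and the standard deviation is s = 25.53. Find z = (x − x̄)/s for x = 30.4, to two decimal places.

z = (30.4 − 49.12) / 25.53 = -0.73.

-0.73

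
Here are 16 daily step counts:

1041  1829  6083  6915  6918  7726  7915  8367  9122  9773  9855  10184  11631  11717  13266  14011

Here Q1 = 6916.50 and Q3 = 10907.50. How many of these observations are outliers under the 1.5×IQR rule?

0

IQR = 3991.00; fences at 6916.50 − 5986.50 = 930.00 and 10907.50 + 5986.50 = 16894.00.
Every value lies within the cutoffs.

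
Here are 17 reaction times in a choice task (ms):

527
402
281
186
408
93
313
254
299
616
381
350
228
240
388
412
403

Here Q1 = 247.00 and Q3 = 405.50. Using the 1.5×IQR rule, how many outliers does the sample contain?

IQR = 158.50; fences at 247.00 − 237.75 = 9.25 and 405.50 + 237.75 = 643.25.
Every value lies within the cutoffs.

0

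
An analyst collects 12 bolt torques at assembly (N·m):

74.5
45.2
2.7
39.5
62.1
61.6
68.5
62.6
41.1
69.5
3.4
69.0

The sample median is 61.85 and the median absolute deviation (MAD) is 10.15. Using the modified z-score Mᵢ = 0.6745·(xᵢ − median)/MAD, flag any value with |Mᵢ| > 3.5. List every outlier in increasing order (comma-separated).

|Mᵢ| > 3.5 ⇔ |xᵢ − 61.85| > 3.5·10.15/0.6745 = 52.67.
So outliers lie outside [9.18, 114.52].
2.7: M = -3.93 → outlier.
3.4: M = -3.88 → outlier.

2.7, 3.4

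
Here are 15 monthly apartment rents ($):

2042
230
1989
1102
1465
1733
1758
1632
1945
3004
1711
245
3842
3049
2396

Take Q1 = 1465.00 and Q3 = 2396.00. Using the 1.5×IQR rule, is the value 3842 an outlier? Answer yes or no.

yes

IQR = Q3 − Q1 = 2396.00 − 1465.00 = 931.00.
Lower fence = Q1 − 1.5·IQR = 1465.00 − 1396.50 = 68.50.
Upper fence = Q3 + 1.5·IQR = 2396.00 + 1396.50 = 3792.50.
3842 lies above the upper fence.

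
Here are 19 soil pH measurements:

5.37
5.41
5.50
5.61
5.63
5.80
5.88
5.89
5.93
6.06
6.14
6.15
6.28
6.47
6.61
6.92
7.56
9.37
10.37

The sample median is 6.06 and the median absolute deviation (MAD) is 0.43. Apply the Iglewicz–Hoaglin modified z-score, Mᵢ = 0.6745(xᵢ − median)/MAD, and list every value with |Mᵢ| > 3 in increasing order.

9.37, 10.37

|Mᵢ| > 3 ⇔ |xᵢ − 6.06| > 3·0.43/0.6745 = 1.91.
So outliers lie outside [4.15, 7.97].
9.37: M = 5.19 → outlier.
10.37: M = 6.76 → outlier.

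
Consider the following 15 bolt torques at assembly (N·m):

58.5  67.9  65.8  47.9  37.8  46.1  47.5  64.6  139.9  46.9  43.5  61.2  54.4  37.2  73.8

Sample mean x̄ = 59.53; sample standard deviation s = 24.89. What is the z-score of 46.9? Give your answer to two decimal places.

z = (46.9 − 59.53) / 24.89 = -0.51.

-0.51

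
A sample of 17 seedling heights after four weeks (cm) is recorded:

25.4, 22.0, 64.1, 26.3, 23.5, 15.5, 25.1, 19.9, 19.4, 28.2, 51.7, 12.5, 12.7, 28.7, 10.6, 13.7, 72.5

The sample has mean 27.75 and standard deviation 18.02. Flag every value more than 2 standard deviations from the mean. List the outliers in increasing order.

Cutoffs at x̄ ± 2s: 27.75 ± 2·18.02 = [-8.29, 63.79].
64.1: z = 2.02, |z| > 2 → outlier.
72.5: z = 2.48, |z| > 2 → outlier.
Every other value lies within [-8.29, 63.79].

64.1, 72.5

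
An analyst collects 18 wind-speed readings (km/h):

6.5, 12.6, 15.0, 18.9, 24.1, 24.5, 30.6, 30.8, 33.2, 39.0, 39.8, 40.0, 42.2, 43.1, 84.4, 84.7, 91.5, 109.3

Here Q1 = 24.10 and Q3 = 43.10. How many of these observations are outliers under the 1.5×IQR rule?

4

IQR = 19.00; fences at 24.10 − 28.50 = -4.40 and 43.10 + 28.50 = 71.60.
Outside the cutoffs: 84.4, 84.7, 91.5, 109.3.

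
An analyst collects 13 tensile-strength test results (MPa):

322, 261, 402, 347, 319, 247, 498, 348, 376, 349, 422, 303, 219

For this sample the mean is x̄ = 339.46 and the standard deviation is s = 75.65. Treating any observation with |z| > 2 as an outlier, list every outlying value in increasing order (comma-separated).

Cutoffs at x̄ ± 2s: 339.46 ± 2·75.65 = [188.16, 490.76].
498: z = 2.10, |z| > 2 → outlier.
Every other value lies within [188.16, 490.76].

498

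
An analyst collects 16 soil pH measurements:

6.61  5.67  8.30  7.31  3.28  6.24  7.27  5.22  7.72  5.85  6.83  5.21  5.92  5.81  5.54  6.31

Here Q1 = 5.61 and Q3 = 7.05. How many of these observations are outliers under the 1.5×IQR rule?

IQR = 1.44; fences at 5.61 − 2.16 = 3.45 and 7.05 + 2.16 = 9.21.
Outside the cutoffs: 3.28.

1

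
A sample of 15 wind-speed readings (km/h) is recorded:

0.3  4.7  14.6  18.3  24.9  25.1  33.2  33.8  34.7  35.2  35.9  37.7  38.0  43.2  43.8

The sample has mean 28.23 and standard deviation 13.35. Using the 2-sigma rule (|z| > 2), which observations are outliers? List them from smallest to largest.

0.3

Cutoffs at x̄ ± 2s: 28.23 ± 2·13.35 = [1.53, 54.93].
0.3: z = -2.09, |z| > 2 → outlier.
Every other value lies within [1.53, 54.93].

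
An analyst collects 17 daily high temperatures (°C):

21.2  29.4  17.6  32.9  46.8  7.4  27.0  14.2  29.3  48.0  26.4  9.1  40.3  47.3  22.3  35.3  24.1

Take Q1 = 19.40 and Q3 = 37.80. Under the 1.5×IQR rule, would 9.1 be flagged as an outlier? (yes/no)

IQR = Q3 − Q1 = 37.80 − 19.40 = 18.40.
Lower fence = Q1 − 1.5·IQR = 19.40 − 27.60 = -8.20.
Upper fence = Q3 + 1.5·IQR = 37.80 + 27.60 = 65.40.
9.1 lies within [-8.20, 65.40].

no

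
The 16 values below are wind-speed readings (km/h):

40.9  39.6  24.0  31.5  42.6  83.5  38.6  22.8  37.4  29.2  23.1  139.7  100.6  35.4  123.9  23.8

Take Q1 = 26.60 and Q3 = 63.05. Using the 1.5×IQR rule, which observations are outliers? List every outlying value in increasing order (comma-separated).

IQR = Q3 − Q1 = 63.05 − 26.60 = 36.45.
Lower fence = Q1 − 1.5·IQR = 26.60 − 54.675 = -28.075.
Upper fence = Q3 + 1.5·IQR = 63.05 + 54.675 = 117.725.
123.9 > 117.725 → outlier.
139.7 > 117.725 → outlier.
All remaining values lie within [-28.075, 117.725].

123.9, 139.7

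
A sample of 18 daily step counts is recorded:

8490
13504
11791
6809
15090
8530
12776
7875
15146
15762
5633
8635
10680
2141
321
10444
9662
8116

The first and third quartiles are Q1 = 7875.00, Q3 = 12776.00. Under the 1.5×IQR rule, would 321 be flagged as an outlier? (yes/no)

yes

IQR = Q3 − Q1 = 12776.00 − 7875.00 = 4901.00.
Lower fence = Q1 − 1.5·IQR = 7875.00 − 7351.50 = 523.50.
Upper fence = Q3 + 1.5·IQR = 12776.00 + 7351.50 = 20127.50.
321 lies below the lower fence.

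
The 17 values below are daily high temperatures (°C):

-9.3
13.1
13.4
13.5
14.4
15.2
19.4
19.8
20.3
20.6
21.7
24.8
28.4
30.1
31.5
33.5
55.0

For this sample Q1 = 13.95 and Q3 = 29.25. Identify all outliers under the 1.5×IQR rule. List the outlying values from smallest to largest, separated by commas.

IQR = Q3 − Q1 = 29.25 − 13.95 = 15.30.
Lower fence = Q1 − 1.5·IQR = 13.95 − 22.95 = -9.00.
Upper fence = Q3 + 1.5·IQR = 29.25 + 22.95 = 52.20.
-9.3 < -9.00 → outlier.
55.0 > 52.20 → outlier.
All remaining values lie within [-9.00, 52.20].

-9.3, 55.0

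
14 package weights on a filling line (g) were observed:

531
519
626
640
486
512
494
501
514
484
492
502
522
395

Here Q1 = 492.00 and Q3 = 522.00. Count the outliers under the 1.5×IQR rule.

IQR = 30.00; fences at 492.00 − 45.00 = 447.00 and 522.00 + 45.00 = 567.00.
Outside the cutoffs: 395, 626, 640.

3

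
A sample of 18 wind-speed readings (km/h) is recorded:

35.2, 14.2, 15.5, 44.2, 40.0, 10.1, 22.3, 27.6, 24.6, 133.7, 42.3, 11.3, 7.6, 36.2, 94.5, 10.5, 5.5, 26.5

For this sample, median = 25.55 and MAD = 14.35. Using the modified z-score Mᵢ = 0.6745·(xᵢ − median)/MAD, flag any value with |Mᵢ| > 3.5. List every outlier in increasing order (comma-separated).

133.7

|Mᵢ| > 3.5 ⇔ |xᵢ − 25.55| > 3.5·14.35/0.6745 = 74.46.
So outliers lie outside [-48.91, 100.01].
133.7: M = 5.08 → outlier.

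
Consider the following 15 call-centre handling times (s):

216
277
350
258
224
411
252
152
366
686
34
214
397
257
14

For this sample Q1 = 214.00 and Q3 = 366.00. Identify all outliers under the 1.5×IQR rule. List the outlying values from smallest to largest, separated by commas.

IQR = Q3 − Q1 = 366.00 − 214.00 = 152.00.
Lower fence = Q1 − 1.5·IQR = 214.00 − 228.00 = -14.00.
Upper fence = Q3 + 1.5·IQR = 366.00 + 228.00 = 594.00.
686 > 594.00 → outlier.
All remaining values lie within [-14.00, 594.00].

686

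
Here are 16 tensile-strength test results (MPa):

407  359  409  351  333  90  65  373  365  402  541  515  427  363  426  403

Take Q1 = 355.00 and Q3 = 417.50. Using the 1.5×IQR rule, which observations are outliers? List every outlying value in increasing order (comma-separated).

65, 90, 515, 541

IQR = Q3 − Q1 = 417.50 − 355.00 = 62.50.
Lower fence = Q1 − 1.5·IQR = 355.00 − 93.75 = 261.25.
Upper fence = Q3 + 1.5·IQR = 417.50 + 93.75 = 511.25.
65 < 261.25 → outlier.
90 < 261.25 → outlier.
515 > 511.25 → outlier.
541 > 511.25 → outlier.
All remaining values lie within [261.25, 511.25].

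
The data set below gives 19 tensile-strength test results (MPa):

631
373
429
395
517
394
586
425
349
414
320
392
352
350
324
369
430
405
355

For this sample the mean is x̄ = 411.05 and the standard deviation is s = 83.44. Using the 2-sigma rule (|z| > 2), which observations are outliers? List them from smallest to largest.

Cutoffs at x̄ ± 2s: 411.05 ± 2·83.44 = [244.17, 577.93].
586: z = 2.10, |z| > 2 → outlier.
631: z = 2.64, |z| > 2 → outlier.
Every other value lies within [244.17, 577.93].

586, 631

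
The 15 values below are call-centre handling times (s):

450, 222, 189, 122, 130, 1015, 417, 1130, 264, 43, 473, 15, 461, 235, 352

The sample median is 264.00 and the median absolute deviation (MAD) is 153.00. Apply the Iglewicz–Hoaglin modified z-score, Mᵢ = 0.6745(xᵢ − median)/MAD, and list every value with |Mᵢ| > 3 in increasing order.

1015, 1130

|Mᵢ| > 3 ⇔ |xᵢ − 264.00| > 3·153.00/0.6745 = 680.50.
So outliers lie outside [-416.50, 944.50].
1015: M = 3.31 → outlier.
1130: M = 3.82 → outlier.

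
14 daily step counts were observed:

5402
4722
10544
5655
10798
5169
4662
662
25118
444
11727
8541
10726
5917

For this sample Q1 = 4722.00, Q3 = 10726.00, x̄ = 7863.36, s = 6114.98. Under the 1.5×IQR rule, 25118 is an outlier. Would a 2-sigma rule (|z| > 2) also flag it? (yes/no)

yes

z = (25118 − 7863.36) / 6114.98 = 2.82.
|z| = 2.82 > 2.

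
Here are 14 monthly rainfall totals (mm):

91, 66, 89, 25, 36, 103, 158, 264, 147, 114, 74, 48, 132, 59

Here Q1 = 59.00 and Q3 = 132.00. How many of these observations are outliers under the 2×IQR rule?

IQR = 73.00; fences at 59.00 − 146.00 = -87.00 and 132.00 + 146.00 = 278.00.
Every value lies within the cutoffs.

0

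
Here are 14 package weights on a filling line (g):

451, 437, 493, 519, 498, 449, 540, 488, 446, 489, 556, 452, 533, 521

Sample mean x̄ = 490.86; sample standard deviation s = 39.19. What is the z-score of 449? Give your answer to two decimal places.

z = (449 − 490.86) / 39.19 = -1.07.

-1.07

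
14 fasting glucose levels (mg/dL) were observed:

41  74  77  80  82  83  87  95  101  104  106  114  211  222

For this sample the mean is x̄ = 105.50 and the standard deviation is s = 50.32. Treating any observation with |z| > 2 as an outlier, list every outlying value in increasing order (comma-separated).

211, 222

Cutoffs at x̄ ± 2s: 105.50 ± 2·50.32 = [4.86, 206.14].
211: z = 2.10, |z| > 2 → outlier.
222: z = 2.32, |z| > 2 → outlier.
Every other value lies within [4.86, 206.14].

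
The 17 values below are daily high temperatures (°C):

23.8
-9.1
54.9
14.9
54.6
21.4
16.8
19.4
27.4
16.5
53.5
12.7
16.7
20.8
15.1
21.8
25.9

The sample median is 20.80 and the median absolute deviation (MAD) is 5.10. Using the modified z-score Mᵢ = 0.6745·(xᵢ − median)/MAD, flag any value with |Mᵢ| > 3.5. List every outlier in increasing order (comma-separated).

-9.1, 53.5, 54.6, 54.9

|Mᵢ| > 3.5 ⇔ |xᵢ − 20.80| > 3.5·5.10/0.6745 = 26.46.
So outliers lie outside [-5.66, 47.26].
-9.1: M = -3.95 → outlier.
53.5: M = 4.32 → outlier.
54.6: M = 4.47 → outlier.
54.9: M = 4.51 → outlier.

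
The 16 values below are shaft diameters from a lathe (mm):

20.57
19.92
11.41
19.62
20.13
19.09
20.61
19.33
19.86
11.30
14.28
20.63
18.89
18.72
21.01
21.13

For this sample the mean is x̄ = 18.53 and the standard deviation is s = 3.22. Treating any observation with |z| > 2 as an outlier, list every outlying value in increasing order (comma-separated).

11.30, 11.41

Cutoffs at x̄ ± 2s: 18.53 ± 2·3.22 = [12.09, 24.97].
11.30: z = -2.25, |z| > 2 → outlier.
11.41: z = -2.21, |z| > 2 → outlier.
Every other value lies within [12.09, 24.97].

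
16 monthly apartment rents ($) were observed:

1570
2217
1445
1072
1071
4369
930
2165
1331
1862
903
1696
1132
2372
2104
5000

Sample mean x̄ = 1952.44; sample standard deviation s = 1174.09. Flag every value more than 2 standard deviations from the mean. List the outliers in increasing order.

4369, 5000

Cutoffs at x̄ ± 2s: 1952.44 ± 2·1174.09 = [-395.74, 4300.62].
4369: z = 2.06, |z| > 2 → outlier.
5000: z = 2.60, |z| > 2 → outlier.
Every other value lies within [-395.74, 4300.62].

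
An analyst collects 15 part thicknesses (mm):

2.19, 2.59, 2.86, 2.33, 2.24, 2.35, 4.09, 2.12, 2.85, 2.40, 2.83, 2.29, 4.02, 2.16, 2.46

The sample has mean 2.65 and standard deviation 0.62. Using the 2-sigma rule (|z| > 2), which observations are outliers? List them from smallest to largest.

4.02, 4.09

Cutoffs at x̄ ± 2s: 2.65 ± 2·0.62 = [1.41, 3.89].
4.02: z = 2.21, |z| > 2 → outlier.
4.09: z = 2.32, |z| > 2 → outlier.
Every other value lies within [1.41, 3.89].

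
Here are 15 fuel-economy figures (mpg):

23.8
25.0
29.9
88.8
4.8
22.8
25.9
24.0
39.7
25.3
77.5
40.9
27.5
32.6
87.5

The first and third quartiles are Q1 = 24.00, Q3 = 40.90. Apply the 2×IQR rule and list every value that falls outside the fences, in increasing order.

IQR = Q3 − Q1 = 40.90 − 24.00 = 16.90.
Lower fence = Q1 − 2·IQR = 24.00 − 33.80 = -9.80.
Upper fence = Q3 + 2·IQR = 40.90 + 33.80 = 74.70.
77.5 > 74.70 → outlier.
87.5 > 74.70 → outlier.
88.8 > 74.70 → outlier.
All remaining values lie within [-9.80, 74.70].

77.5, 87.5, 88.8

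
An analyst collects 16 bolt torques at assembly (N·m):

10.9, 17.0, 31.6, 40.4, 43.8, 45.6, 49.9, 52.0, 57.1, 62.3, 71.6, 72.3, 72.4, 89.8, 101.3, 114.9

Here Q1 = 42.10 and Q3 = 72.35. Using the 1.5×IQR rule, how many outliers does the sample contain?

IQR = 30.25; fences at 42.10 − 45.375 = -3.275 and 72.35 + 45.375 = 117.725.
Every value lies within the cutoffs.

0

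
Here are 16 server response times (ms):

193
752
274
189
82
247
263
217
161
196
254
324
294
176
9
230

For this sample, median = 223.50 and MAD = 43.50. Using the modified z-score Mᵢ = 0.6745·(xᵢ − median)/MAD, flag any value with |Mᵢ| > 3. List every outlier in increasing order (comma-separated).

9, 752

|Mᵢ| > 3 ⇔ |xᵢ − 223.50| > 3·43.50/0.6745 = 193.48.
So outliers lie outside [30.02, 416.98].
9: M = -3.33 → outlier.
752: M = 8.19 → outlier.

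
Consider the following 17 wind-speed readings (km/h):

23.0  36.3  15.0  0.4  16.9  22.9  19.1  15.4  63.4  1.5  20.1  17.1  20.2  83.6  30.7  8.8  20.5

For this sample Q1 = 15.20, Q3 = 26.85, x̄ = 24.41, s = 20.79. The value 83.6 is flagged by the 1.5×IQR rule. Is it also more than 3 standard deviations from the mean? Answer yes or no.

no

z = (83.6 − 24.41) / 20.79 = 2.85.
|z| = 2.85 ≤ 3.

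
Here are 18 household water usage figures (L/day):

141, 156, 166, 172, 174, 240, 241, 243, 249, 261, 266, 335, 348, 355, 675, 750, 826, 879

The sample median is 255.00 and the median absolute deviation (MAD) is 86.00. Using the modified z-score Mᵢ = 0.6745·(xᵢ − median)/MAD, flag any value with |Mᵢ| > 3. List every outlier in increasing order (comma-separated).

|Mᵢ| > 3 ⇔ |xᵢ − 255.00| > 3·86.00/0.6745 = 382.51.
So outliers lie outside [-127.51, 637.51].
675: M = 3.29 → outlier.
750: M = 3.88 → outlier.
826: M = 4.48 → outlier.
879: M = 4.89 → outlier.

675, 750, 826, 879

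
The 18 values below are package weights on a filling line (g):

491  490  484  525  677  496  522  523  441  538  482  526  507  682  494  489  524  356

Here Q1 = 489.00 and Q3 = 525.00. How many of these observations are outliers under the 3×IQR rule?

IQR = 36.00; fences at 489.00 − 108.00 = 381.00 and 525.00 + 108.00 = 633.00.
Outside the cutoffs: 356, 677, 682.

3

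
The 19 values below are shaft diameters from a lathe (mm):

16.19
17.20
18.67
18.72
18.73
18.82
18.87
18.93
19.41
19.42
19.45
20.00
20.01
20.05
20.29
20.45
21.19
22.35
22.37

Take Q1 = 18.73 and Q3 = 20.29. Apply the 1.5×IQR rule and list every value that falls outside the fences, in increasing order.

16.19

IQR = Q3 − Q1 = 20.29 − 18.73 = 1.56.
Lower fence = Q1 − 1.5·IQR = 18.73 − 2.34 = 16.39.
Upper fence = Q3 + 1.5·IQR = 20.29 + 2.34 = 22.63.
16.19 < 16.39 → outlier.
All remaining values lie within [16.39, 22.63].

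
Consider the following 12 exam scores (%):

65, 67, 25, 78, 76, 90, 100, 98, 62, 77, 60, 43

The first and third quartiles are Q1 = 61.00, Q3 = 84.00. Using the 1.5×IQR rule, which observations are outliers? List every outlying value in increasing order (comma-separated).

25

IQR = Q3 − Q1 = 84.00 − 61.00 = 23.00.
Lower fence = Q1 − 1.5·IQR = 61.00 − 34.50 = 26.50.
Upper fence = Q3 + 1.5·IQR = 84.00 + 34.50 = 118.50.
25 < 26.50 → outlier.
All remaining values lie within [26.50, 118.50].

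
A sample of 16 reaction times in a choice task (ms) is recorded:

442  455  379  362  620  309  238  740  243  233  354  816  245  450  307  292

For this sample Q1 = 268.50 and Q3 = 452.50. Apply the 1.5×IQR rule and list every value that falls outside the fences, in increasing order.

IQR = Q3 − Q1 = 452.50 − 268.50 = 184.00.
Lower fence = Q1 − 1.5·IQR = 268.50 − 276.00 = -7.50.
Upper fence = Q3 + 1.5·IQR = 452.50 + 276.00 = 728.50.
740 > 728.50 → outlier.
816 > 728.50 → outlier.
All remaining values lie within [-7.50, 728.50].

740, 816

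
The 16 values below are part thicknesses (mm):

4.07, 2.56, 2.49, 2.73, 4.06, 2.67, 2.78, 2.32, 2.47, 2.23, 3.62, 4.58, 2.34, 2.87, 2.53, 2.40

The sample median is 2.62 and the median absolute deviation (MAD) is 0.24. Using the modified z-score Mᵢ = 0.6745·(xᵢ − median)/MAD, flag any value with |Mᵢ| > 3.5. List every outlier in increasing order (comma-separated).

4.06, 4.07, 4.58

|Mᵢ| > 3.5 ⇔ |xᵢ − 2.62| > 3.5·0.24/0.6745 = 1.25.
So outliers lie outside [1.37, 3.87].
4.06: M = 4.05 → outlier.
4.07: M = 4.08 → outlier.
4.58: M = 5.51 → outlier.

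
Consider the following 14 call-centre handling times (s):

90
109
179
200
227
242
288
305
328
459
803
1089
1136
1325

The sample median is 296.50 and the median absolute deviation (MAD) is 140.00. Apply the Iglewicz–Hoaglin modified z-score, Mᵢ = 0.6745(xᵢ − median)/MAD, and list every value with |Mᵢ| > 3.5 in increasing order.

1089, 1136, 1325

|Mᵢ| > 3.5 ⇔ |xᵢ − 296.50| > 3.5·140.00/0.6745 = 726.46.
So outliers lie outside [-429.96, 1022.96].
1089: M = 3.82 → outlier.
1136: M = 4.04 → outlier.
1325: M = 4.96 → outlier.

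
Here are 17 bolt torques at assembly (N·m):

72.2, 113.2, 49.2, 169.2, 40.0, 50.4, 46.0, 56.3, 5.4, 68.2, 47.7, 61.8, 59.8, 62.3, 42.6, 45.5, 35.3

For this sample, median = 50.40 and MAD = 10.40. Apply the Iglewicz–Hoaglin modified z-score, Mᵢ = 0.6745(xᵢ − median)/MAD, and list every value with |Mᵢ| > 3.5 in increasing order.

|Mᵢ| > 3.5 ⇔ |xᵢ − 50.40| > 3.5·10.40/0.6745 = 53.97.
So outliers lie outside [-3.57, 104.37].
113.2: M = 4.07 → outlier.
169.2: M = 7.70 → outlier.

113.2, 169.2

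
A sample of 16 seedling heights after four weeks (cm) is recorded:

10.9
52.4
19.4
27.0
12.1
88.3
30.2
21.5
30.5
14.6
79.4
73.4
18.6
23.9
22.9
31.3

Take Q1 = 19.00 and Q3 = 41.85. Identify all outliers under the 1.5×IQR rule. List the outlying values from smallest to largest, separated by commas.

IQR = Q3 − Q1 = 41.85 − 19.00 = 22.85.
Lower fence = Q1 − 1.5·IQR = 19.00 − 34.275 = -15.275.
Upper fence = Q3 + 1.5·IQR = 41.85 + 34.275 = 76.125.
79.4 > 76.125 → outlier.
88.3 > 76.125 → outlier.
All remaining values lie within [-15.275, 76.125].

79.4, 88.3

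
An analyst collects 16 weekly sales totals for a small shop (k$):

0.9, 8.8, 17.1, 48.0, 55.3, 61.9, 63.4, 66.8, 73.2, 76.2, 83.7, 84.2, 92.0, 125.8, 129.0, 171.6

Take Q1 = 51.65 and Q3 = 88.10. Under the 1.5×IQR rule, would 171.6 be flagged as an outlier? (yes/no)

IQR = Q3 − Q1 = 88.10 − 51.65 = 36.45.
Lower fence = Q1 − 1.5·IQR = 51.65 − 54.675 = -3.025.
Upper fence = Q3 + 1.5·IQR = 88.10 + 54.675 = 142.775.
171.6 lies above the upper fence.

yes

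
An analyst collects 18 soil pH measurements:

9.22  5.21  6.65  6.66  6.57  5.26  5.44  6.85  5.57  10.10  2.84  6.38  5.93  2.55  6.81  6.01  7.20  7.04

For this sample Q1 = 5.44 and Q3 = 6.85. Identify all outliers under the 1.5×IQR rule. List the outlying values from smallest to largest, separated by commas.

IQR = Q3 − Q1 = 6.85 − 5.44 = 1.41.
Lower fence = Q1 − 1.5·IQR = 5.44 − 2.115 = 3.325.
Upper fence = Q3 + 1.5·IQR = 6.85 + 2.115 = 8.965.
2.55 < 3.325 → outlier.
2.84 < 3.325 → outlier.
9.22 > 8.965 → outlier.
10.10 > 8.965 → outlier.
All remaining values lie within [3.325, 8.965].

2.55, 2.84, 9.22, 10.10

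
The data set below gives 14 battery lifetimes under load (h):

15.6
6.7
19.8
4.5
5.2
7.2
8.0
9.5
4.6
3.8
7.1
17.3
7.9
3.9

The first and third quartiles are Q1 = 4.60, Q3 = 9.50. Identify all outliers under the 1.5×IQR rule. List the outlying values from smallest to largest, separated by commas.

17.3, 19.8

IQR = Q3 − Q1 = 9.50 − 4.60 = 4.90.
Lower fence = Q1 − 1.5·IQR = 4.60 − 7.35 = -2.75.
Upper fence = Q3 + 1.5·IQR = 9.50 + 7.35 = 16.85.
17.3 > 16.85 → outlier.
19.8 > 16.85 → outlier.
All remaining values lie within [-2.75, 16.85].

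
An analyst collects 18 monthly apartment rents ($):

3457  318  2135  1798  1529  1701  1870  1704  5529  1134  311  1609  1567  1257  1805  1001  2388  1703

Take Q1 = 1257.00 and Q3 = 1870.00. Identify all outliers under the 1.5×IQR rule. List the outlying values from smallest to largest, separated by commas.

IQR = Q3 − Q1 = 1870.00 − 1257.00 = 613.00.
Lower fence = Q1 − 1.5·IQR = 1257.00 − 919.50 = 337.50.
Upper fence = Q3 + 1.5·IQR = 1870.00 + 919.50 = 2789.50.
311 < 337.50 → outlier.
318 < 337.50 → outlier.
3457 > 2789.50 → outlier.
5529 > 2789.50 → outlier.
All remaining values lie within [337.50, 2789.50].

311, 318, 3457, 5529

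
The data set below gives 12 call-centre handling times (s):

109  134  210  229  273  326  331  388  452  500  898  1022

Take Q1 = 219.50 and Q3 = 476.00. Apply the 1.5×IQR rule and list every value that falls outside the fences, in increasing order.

IQR = Q3 − Q1 = 476.00 − 219.50 = 256.50.
Lower fence = Q1 − 1.5·IQR = 219.50 − 384.75 = -165.25.
Upper fence = Q3 + 1.5·IQR = 476.00 + 384.75 = 860.75.
898 > 860.75 → outlier.
1022 > 860.75 → outlier.
All remaining values lie within [-165.25, 860.75].

898, 1022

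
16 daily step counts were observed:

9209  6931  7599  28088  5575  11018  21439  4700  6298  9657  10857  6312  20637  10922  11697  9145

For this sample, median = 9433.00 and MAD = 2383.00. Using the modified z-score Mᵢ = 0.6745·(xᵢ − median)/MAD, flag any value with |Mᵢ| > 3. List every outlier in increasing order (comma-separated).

|Mᵢ| > 3 ⇔ |xᵢ − 9433.00| > 3·2383.00/0.6745 = 10598.96.
So outliers lie outside [-1165.96, 20031.96].
20637: M = 3.17 → outlier.
21439: M = 3.40 → outlier.
28088: M = 5.28 → outlier.

20637, 21439, 28088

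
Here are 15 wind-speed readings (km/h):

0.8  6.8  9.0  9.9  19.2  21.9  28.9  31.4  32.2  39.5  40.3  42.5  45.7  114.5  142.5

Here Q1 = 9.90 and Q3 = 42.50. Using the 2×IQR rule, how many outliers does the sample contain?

2

IQR = 32.60; fences at 9.90 − 65.20 = -55.30 and 42.50 + 65.20 = 107.70.
Outside the cutoffs: 114.5, 142.5.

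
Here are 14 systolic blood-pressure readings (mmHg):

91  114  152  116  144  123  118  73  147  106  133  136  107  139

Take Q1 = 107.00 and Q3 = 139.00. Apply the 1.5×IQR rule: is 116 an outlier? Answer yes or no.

IQR = Q3 − Q1 = 139.00 − 107.00 = 32.00.
Lower fence = Q1 − 1.5·IQR = 107.00 − 48.00 = 59.00.
Upper fence = Q3 + 1.5·IQR = 139.00 + 48.00 = 187.00.
116 lies within [59.00, 187.00].

no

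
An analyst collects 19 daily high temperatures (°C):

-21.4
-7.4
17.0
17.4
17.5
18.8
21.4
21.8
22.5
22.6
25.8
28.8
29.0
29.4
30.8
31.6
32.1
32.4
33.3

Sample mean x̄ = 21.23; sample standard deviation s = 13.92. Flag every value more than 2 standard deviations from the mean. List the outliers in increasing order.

Cutoffs at x̄ ± 2s: 21.23 ± 2·13.92 = [-6.61, 49.07].
-21.4: z = -3.06, |z| > 2 → outlier.
-7.4: z = -2.06, |z| > 2 → outlier.
Every other value lies within [-6.61, 49.07].

-21.4, -7.4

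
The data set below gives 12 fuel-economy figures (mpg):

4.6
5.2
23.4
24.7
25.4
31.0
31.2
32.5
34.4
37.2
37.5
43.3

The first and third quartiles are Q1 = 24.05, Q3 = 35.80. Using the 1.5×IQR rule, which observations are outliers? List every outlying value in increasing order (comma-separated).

4.6, 5.2

IQR = Q3 − Q1 = 35.80 − 24.05 = 11.75.
Lower fence = Q1 − 1.5·IQR = 24.05 − 17.625 = 6.425.
Upper fence = Q3 + 1.5·IQR = 35.80 + 17.625 = 53.425.
4.6 < 6.425 → outlier.
5.2 < 6.425 → outlier.
All remaining values lie within [6.425, 53.425].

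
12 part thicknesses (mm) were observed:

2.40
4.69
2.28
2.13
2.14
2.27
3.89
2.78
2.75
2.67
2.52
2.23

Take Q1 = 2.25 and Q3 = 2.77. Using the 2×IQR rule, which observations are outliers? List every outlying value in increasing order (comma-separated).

IQR = Q3 − Q1 = 2.77 − 2.25 = 0.52.
Lower fence = Q1 − 2·IQR = 2.25 − 1.04 = 1.21.
Upper fence = Q3 + 2·IQR = 2.77 + 1.04 = 3.81.
3.89 > 3.81 → outlier.
4.69 > 3.81 → outlier.
All remaining values lie within [1.21, 3.81].

3.89, 4.69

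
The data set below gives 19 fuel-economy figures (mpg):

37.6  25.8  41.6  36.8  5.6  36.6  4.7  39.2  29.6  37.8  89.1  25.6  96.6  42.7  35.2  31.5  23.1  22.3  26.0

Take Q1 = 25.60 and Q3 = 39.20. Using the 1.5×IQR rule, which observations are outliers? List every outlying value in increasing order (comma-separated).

4.7, 89.1, 96.6

IQR = Q3 − Q1 = 39.20 − 25.60 = 13.60.
Lower fence = Q1 − 1.5·IQR = 25.60 − 20.40 = 5.20.
Upper fence = Q3 + 1.5·IQR = 39.20 + 20.40 = 59.60.
4.7 < 5.20 → outlier.
89.1 > 59.60 → outlier.
96.6 > 59.60 → outlier.
All remaining values lie within [5.20, 59.60].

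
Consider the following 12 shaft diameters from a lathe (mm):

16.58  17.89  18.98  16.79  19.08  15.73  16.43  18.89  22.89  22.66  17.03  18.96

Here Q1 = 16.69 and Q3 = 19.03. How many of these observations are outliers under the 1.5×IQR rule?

2

IQR = 2.34; fences at 16.69 − 3.51 = 13.18 and 19.03 + 3.51 = 22.54.
Outside the cutoffs: 22.66, 22.89.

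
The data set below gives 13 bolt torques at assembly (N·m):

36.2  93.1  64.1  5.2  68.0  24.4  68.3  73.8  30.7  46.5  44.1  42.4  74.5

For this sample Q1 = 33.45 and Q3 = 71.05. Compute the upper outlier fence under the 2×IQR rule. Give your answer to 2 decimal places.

146.25

IQR = Q3 − Q1 = 71.05 − 33.45 = 37.60.
Lower fence = Q1 − 2·IQR = 33.45 − 75.20 = -41.75.
Upper fence = Q3 + 2·IQR = 71.05 + 75.20 = 146.25.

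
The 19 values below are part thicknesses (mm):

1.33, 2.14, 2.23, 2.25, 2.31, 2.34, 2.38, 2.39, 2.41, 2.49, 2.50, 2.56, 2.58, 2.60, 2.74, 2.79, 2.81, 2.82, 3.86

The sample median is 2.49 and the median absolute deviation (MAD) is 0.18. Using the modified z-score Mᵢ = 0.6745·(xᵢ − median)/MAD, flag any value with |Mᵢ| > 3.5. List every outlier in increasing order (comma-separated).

1.33, 3.86

|Mᵢ| > 3.5 ⇔ |xᵢ − 2.49| > 3.5·0.18/0.6745 = 0.93.
So outliers lie outside [1.56, 3.42].
1.33: M = -4.35 → outlier.
3.86: M = 5.13 → outlier.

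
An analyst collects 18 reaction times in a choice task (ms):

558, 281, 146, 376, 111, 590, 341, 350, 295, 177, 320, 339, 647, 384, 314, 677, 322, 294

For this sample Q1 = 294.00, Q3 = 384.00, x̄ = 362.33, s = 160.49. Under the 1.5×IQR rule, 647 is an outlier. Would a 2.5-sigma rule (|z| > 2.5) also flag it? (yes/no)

z = (647 − 362.33) / 160.49 = 1.77.
|z| = 1.77 ≤ 2.5.

no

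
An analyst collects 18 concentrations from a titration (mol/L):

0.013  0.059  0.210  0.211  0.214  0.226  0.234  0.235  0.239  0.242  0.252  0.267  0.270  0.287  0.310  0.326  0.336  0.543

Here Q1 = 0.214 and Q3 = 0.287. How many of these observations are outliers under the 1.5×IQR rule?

IQR = 0.073; fences at 0.214 − 0.1095 = 0.1045 and 0.287 + 0.1095 = 0.3965.
Outside the cutoffs: 0.013, 0.059, 0.543.

3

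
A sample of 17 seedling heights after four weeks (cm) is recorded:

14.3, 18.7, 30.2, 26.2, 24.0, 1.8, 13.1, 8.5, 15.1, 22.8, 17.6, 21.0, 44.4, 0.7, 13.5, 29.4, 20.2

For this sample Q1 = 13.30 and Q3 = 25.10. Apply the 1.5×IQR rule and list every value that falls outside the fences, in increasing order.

44.4

IQR = Q3 − Q1 = 25.10 − 13.30 = 11.80.
Lower fence = Q1 − 1.5·IQR = 13.30 − 17.70 = -4.40.
Upper fence = Q3 + 1.5·IQR = 25.10 + 17.70 = 42.80.
44.4 > 42.80 → outlier.
All remaining values lie within [-4.40, 42.80].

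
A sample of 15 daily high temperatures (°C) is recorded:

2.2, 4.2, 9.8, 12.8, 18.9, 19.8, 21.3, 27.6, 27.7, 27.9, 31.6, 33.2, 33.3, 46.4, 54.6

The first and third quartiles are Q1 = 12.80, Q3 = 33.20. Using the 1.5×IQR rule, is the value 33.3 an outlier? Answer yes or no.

IQR = Q3 − Q1 = 33.20 − 12.80 = 20.40.
Lower fence = Q1 − 1.5·IQR = 12.80 − 30.60 = -17.80.
Upper fence = Q3 + 1.5·IQR = 33.20 + 30.60 = 63.80.
33.3 lies within [-17.80, 63.80].

no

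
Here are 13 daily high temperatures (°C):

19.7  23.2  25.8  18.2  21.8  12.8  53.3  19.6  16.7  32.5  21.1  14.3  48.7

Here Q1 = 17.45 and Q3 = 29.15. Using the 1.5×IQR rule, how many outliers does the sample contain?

2

IQR = 11.70; fences at 17.45 − 17.55 = -0.10 and 29.15 + 17.55 = 46.70.
Outside the cutoffs: 48.7, 53.3.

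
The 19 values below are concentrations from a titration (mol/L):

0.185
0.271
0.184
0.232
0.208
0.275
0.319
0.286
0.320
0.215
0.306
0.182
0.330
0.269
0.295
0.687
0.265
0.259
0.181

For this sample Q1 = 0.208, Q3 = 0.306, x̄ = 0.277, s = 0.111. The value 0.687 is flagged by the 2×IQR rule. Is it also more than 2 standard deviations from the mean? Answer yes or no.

z = (0.687 − 0.277) / 0.111 = 3.69.
|z| = 3.69 > 2.

yes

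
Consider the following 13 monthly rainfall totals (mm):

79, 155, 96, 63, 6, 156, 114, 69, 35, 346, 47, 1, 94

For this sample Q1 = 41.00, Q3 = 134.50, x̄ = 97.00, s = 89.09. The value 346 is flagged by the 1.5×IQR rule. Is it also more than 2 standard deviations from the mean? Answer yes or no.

yes

z = (346 − 97.00) / 89.09 = 2.79.
|z| = 2.79 > 2.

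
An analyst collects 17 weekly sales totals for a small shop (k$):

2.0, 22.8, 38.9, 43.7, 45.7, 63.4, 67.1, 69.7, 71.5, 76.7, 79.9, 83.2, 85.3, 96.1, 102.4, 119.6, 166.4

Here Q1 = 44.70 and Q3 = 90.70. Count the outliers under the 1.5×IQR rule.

IQR = 46.00; fences at 44.70 − 69.00 = -24.30 and 90.70 + 69.00 = 159.70.
Outside the cutoffs: 166.4.

1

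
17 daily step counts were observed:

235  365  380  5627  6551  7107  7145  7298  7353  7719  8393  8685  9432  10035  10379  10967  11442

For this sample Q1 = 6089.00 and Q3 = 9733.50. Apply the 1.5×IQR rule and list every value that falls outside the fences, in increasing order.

235, 365, 380

IQR = Q3 − Q1 = 9733.50 − 6089.00 = 3644.50.
Lower fence = Q1 − 1.5·IQR = 6089.00 − 5466.75 = 622.25.
Upper fence = Q3 + 1.5·IQR = 9733.50 + 5466.75 = 15200.25.
235 < 622.25 → outlier.
365 < 622.25 → outlier.
380 < 622.25 → outlier.
All remaining values lie within [622.25, 15200.25].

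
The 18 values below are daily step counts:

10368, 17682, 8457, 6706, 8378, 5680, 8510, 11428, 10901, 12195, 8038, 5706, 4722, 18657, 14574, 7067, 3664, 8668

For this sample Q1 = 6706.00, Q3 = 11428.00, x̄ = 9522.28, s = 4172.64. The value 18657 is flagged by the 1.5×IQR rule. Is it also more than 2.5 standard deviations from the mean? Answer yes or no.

z = (18657 − 9522.28) / 4172.64 = 2.19.
|z| = 2.19 ≤ 2.5.

no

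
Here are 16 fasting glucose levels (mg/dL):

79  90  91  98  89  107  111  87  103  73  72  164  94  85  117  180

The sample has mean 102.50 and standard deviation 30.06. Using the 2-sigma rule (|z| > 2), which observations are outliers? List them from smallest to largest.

Cutoffs at x̄ ± 2s: 102.50 ± 2·30.06 = [42.38, 162.62].
164: z = 2.05, |z| > 2 → outlier.
180: z = 2.58, |z| > 2 → outlier.
Every other value lies within [42.38, 162.62].

164, 180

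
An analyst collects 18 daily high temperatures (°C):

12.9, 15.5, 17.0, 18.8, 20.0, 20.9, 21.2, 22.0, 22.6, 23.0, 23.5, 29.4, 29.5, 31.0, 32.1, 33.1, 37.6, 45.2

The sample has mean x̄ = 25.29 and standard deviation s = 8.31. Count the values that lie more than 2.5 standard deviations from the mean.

0

Cutoffs: x̄ ± 2.5s = [4.515, 46.065].
Every value lies within the cutoffs.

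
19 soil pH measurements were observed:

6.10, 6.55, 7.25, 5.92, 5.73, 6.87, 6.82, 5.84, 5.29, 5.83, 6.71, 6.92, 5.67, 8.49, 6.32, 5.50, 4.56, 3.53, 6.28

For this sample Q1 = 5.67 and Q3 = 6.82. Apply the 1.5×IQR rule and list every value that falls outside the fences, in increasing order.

IQR = Q3 − Q1 = 6.82 − 5.67 = 1.15.
Lower fence = Q1 − 1.5·IQR = 5.67 − 1.725 = 3.945.
Upper fence = Q3 + 1.5·IQR = 6.82 + 1.725 = 8.545.
3.53 < 3.945 → outlier.
All remaining values lie within [3.945, 8.545].

3.53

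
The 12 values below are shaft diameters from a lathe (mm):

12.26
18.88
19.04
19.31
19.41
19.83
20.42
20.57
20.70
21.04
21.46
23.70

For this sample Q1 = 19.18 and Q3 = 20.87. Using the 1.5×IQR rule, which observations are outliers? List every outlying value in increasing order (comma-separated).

12.26, 23.70

IQR = Q3 − Q1 = 20.87 − 19.18 = 1.69.
Lower fence = Q1 − 1.5·IQR = 19.18 − 2.535 = 16.645.
Upper fence = Q3 + 1.5·IQR = 20.87 + 2.535 = 23.405.
12.26 < 16.645 → outlier.
23.70 > 23.405 → outlier.
All remaining values lie within [16.645, 23.405].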